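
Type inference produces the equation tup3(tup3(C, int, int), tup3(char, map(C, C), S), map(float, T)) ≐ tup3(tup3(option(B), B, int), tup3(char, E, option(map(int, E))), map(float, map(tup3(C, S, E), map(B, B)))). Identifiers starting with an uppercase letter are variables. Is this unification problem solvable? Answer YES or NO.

YES

Decompose tup3/3: tup3(C, int, int) ≐ tup3(option(B), B, int),  tup3(char, map(C, C), S) ≐ tup3(char, E, option(map(int, E))),  map(float, T) ≐ map(float, map(tup3(C, S, E), map(B, B))).
Decompose tup3/3: C ≐ option(B),  int ≐ B,  int ≐ int.
Bind C := option(B); substituting into the 2 remaining equations that mention C gives: tup3(char, map(option(B), option(B)), S) ≐ tup3(char, E, option(map(int, E))),  map(float, T) ≐ map(float, map(tup3(option(B), S, E), map(B, B))).
Bind B := int; substituting into the 2 remaining equations that mention B gives: tup3(char, map(option(int), option(int)), S) ≐ tup3(char, E, option(map(int, E))),  map(float, T) ≐ map(float, map(tup3(option(int), S, E), map(int, int))). Substituting into the earlier binding gives C := option(int).
Delete trivial equation int ≐ int.
Decompose tup3/3: char ≐ char,  map(option(int), option(int)) ≐ E,  S ≐ option(map(int, E)).
Delete trivial equation char ≐ char.
Bind E := map(option(int), option(int)); substituting into the remaining equations gives: S ≐ option(map(int, map(option(int), option(int)))),  map(float, T) ≐ map(float, map(tup3(option(int), S, map(option(int), option(int))), map(int, int))).
Bind S := option(map(int, map(option(int), option(int)))); substituting into the remaining equation gives: map(float, T) ≐ map(float, map(tup3(option(int), option(map(int, map(option(int), option(int)))), map(option(int), option(int))), map(int, int))).
Decompose map/2: float ≐ float,  T ≐ map(tup3(option(int), option(map(int, map(option(int), option(int)))), map(option(int), option(int))), map(int, int)).
Delete trivial equation float ≐ float.
Bind T := map(tup3(option(int), option(map(int, map(option(int), option(int)))), map(option(int), option(int))), map(int, int)).
No equations remain and no clash or occurs-check failure arose, so a unifier exists.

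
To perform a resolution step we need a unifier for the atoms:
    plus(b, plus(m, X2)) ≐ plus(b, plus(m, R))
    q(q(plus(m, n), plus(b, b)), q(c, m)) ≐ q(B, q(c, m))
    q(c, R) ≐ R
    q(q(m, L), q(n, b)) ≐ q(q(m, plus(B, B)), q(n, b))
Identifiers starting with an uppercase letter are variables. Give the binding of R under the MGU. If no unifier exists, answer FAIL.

FAIL

Decompose plus/2: b ≐ b,  plus(m, X2) ≐ plus(m, R).
Delete trivial equation b ≐ b.
Decompose plus/2: m ≐ m,  X2 ≐ R.
Delete trivial equation m ≐ m.
Bind X2 := R; no other remaining equation mentions X2.
Decompose q/2: q(plus(m, n), plus(b, b)) ≐ B,  q(c, m) ≐ q(c, m).
Bind B := q(plus(m, n), plus(b, b)); substituting into the one remaining equation that mentions B gives: q(q(m, L), q(n, b)) ≐ q(q(m, plus(q(plus(m, n), plus(b, b)), q(plus(m, n), plus(b, b)))), q(n, b)).
Delete trivial equation q(c, m) ≐ q(c, m).
Occurs check fails: R occurs in q(c, R); the equation R ≐ q(c, R) has no finite solution.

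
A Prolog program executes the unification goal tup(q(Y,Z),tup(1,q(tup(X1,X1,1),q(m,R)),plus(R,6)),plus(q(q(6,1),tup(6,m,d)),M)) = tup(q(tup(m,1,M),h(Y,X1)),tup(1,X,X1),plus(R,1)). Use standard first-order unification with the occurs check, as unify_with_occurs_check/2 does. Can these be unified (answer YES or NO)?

YES

Decompose tup/3: q(Y,Z) = q(tup(m,1,M),h(Y,X1)),  tup(1,q(tup(X1,X1,1),q(m,R)),plus(R,6)) = tup(1,X,X1),  plus(q(q(6,1),tup(6,m,d)),M) = plus(R,1).
Decompose q/2: Y = tup(m,1,M),  Z = h(Y,X1).
Bind Y := tup(m,1,M); substituting into the one remaining equation that mentions Y gives: Z = h(tup(m,1,M),X1).
Bind Z := h(tup(m,1,M),X1); no other remaining equation mentions Z.
Decompose tup/3: 1 = 1,  q(tup(X1,X1,1),q(m,R)) = X,  plus(R,6) = X1.
Delete trivial equation 1 = 1.
Bind X := q(tup(X1,X1,1),q(m,R)); no other remaining equation mentions X.
Bind X1 := plus(R,6); no other remaining equation mentions X1. Substituting into the earlier bindings gives Z := h(tup(m,1,M),plus(R,6)), X := q(tup(plus(R,6),plus(R,6),1),q(m,R)).
Decompose plus/2: q(q(6,1),tup(6,m,d)) = R,  M = 1.
Bind R := q(q(6,1),tup(6,m,d)); no other remaining equation mentions R. Substituting into the earlier bindings gives Z := h(tup(m,1,M),plus(q(q(6,1),tup(6,m,d)),6)), X := q(tup(plus(q(q(6,1),tup(6,m,d)),6),plus(q(q(6,1),tup(6,m,d)),6),1),q(m,q(q(6,1),tup(6,m,d)))), X1 := plus(q(q(6,1),tup(6,m,d)),6).
Bind M := 1. Substituting into the earlier bindings gives Y := tup(m,1,1), Z := h(tup(m,1,1),plus(q(q(6,1),tup(6,m,d)),6)).
No equations remain and no clash or occurs-check failure arose, so a unifier exists.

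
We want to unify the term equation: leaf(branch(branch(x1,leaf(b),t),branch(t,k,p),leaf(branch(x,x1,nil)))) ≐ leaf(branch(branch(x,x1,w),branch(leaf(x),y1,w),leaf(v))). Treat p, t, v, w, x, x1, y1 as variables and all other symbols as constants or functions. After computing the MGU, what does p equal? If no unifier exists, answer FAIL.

leaf(leaf(b))

Decompose leaf/1: branch(branch(x1,leaf(b),t),branch(t,k,p),leaf(branch(x,x1,nil))) ≐ branch(branch(x,x1,w),branch(leaf(x),y1,w),leaf(v)).
Decompose branch/3: branch(x1,leaf(b),t) ≐ branch(x,x1,w),  branch(t,k,p) ≐ branch(leaf(x),y1,w),  leaf(branch(x,x1,nil)) ≐ leaf(v).
Decompose branch/3: x1 ≐ x,  leaf(b) ≐ x1,  t ≐ w.
Bind x1 := x; substituting into the 2 remaining equations that mention x1 gives: leaf(b) ≐ x,  leaf(branch(x,x,nil)) ≐ leaf(v).
Bind x := leaf(b); substituting into the 2 remaining equations that mention x gives: branch(t,k,p) ≐ branch(leaf(leaf(b)),y1,w),  leaf(branch(leaf(b),leaf(b),nil)) ≐ leaf(v). Substituting into the earlier binding gives x1 := leaf(b).
Bind t := w; substituting into the one remaining equation that mentions t gives: branch(w,k,p) ≐ branch(leaf(leaf(b)),y1,w).
Decompose branch/3: w ≐ leaf(leaf(b)),  k ≐ y1,  p ≐ w.
Bind w := leaf(leaf(b)); substituting into the one remaining equation that mentions w gives: p ≐ leaf(leaf(b)). Substituting into the earlier binding gives t := leaf(leaf(b)).
Bind y1 := k; no other remaining equation mentions y1.
Bind p := leaf(leaf(b)); no other remaining equation mentions p.
Decompose leaf/1: branch(leaf(b),leaf(b),nil) ≐ v.
Bind v := branch(leaf(b),leaf(b),nil).
MGU = { x1 ↦ leaf(b), x ↦ leaf(b), t ↦ leaf(leaf(b)), w ↦ leaf(leaf(b)), y1 ↦ k, p ↦ leaf(leaf(b)), v ↦ branch(leaf(b),leaf(b),nil) }, so p ↦ leaf(leaf(b)).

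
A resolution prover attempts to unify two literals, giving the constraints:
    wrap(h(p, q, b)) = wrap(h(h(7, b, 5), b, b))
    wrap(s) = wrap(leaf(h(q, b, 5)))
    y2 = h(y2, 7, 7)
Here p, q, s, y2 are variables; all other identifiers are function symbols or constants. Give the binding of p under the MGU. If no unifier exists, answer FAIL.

Decompose wrap/1: h(p, q, b) = h(h(7, b, 5), b, b).
Decompose h/3: p = h(7, b, 5),  q = b,  b = b.
Bind p := h(7, b, 5); no other remaining equation mentions p.
Bind q := b; substituting into the one remaining equation that mentions q gives: wrap(s) = wrap(leaf(h(b, b, 5))).
Delete trivial equation b = b.
Decompose wrap/1: s = leaf(h(b, b, 5)).
Bind s := leaf(h(b, b, 5)); no other remaining equation mentions s.
Occurs check fails: y2 occurs in h(y2, 7, 7); the equation y2 = h(y2, 7, 7) has no finite solution.

FAIL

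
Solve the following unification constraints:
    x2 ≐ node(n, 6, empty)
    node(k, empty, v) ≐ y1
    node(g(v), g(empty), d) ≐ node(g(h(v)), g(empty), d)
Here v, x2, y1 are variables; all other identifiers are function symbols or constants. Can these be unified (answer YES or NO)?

NO

Bind x2 := node(n, 6, empty); no other remaining equation mentions x2.
Bind y1 := node(k, empty, v); no other remaining equation mentions y1.
Decompose node/3: g(v) ≐ g(h(v)),  g(empty) ≐ g(empty),  d ≐ d.
Decompose g/1: v ≐ h(v).
Occurs check fails: v occurs in h(v); the equation v ≐ h(v) has no finite solution.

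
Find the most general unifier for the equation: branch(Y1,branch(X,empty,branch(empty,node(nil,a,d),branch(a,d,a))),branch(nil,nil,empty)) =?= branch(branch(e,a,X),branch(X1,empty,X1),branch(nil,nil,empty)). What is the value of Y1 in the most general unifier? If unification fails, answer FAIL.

branch(e,a,branch(empty,node(nil,a,d),branch(a,d,a)))

Decompose branch/3: Y1 =?= branch(e,a,X),  branch(X,empty,branch(empty,node(nil,a,d),branch(a,d,a))) =?= branch(X1,empty,X1),  branch(nil,nil,empty) =?= branch(nil,nil,empty).
Bind Y1 := branch(e,a,X); no other remaining equation mentions Y1.
Decompose branch/3: X =?= X1,  empty =?= empty,  branch(empty,node(nil,a,d),branch(a,d,a)) =?= X1.
Bind X := X1; no other remaining equation mentions X. Substituting into the earlier binding gives Y1 := branch(e,a,X1).
Delete trivial equation empty =?= empty.
Bind X1 := branch(empty,node(nil,a,d),branch(a,d,a)); no other remaining equation mentions X1. Substituting into the earlier bindings gives Y1 := branch(e,a,branch(empty,node(nil,a,d),branch(a,d,a))), X := branch(empty,node(nil,a,d),branch(a,d,a)).
Delete trivial equation branch(nil,nil,empty) =?= branch(nil,nil,empty).
MGU = { Y1 := branch(e,a,branch(empty,node(nil,a,d),branch(a,d,a))), X := branch(empty,node(nil,a,d),branch(a,d,a)), X1 := branch(empty,node(nil,a,d),branch(a,d,a)) }, so Y1 := branch(e,a,branch(empty,node(nil,a,d),branch(a,d,a))).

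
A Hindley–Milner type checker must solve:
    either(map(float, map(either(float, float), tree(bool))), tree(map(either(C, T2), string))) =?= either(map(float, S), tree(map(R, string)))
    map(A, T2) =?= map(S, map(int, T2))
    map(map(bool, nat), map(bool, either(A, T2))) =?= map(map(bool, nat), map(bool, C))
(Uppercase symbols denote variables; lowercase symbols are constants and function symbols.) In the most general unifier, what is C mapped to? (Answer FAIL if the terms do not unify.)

FAIL

Decompose either/2: map(float, map(either(float, float), tree(bool))) =?= map(float, S),  tree(map(either(C, T2), string)) =?= tree(map(R, string)).
Decompose map/2: float =?= float,  map(either(float, float), tree(bool)) =?= S.
Delete trivial equation float =?= float.
Bind S := map(either(float, float), tree(bool)); substituting into the one remaining equation that mentions S gives: map(A, T2) =?= map(map(either(float, float), tree(bool)), map(int, T2)).
Decompose tree/1: map(either(C, T2), string) =?= map(R, string).
Decompose map/2: either(C, T2) =?= R,  string =?= string.
Bind R := either(C, T2); no other remaining equation mentions R.
Delete trivial equation string =?= string.
Decompose map/2: A =?= map(either(float, float), tree(bool)),  T2 =?= map(int, T2).
Bind A := map(either(float, float), tree(bool)); substituting into the one remaining equation that mentions A gives: map(map(bool, nat), map(bool, either(map(either(float, float), tree(bool)), T2))) =?= map(map(bool, nat), map(bool, C)).
Occurs check fails: T2 occurs in map(int, T2); the equation T2 =?= map(int, T2) has no finite solution.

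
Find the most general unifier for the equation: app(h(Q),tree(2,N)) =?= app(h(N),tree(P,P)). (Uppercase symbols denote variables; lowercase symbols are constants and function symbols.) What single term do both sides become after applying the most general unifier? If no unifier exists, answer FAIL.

app(h(2),tree(2,2))

Decompose app/2: h(Q) =?= h(N),  tree(2,N) =?= tree(P,P).
Decompose h/1: Q =?= N.
Bind Q := N; no other remaining equation mentions Q.
Decompose tree/2: 2 =?= P,  N =?= P.
Bind P := 2; substituting into the remaining equation gives: N =?= 2.
Bind N := 2. Substituting into the earlier binding gives Q := 2.
Applying the MGU to either side gives app(h(2),tree(2,2)).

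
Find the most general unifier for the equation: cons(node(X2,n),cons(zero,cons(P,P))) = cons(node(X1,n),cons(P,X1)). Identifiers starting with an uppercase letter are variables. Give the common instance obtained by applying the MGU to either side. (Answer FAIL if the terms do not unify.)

cons(node(cons(zero,zero),n),cons(zero,cons(zero,zero)))

Decompose cons/2: node(X2,n) = node(X1,n),  cons(zero,cons(P,P)) = cons(P,X1).
Decompose node/2: X2 = X1,  n = n.
Bind X2 := X1; no other remaining equation mentions X2.
Delete trivial equation n = n.
Decompose cons/2: zero = P,  cons(P,P) = X1.
Bind P := zero; substituting into the remaining equation gives: cons(zero,zero) = X1.
Bind X1 := cons(zero,zero). Substituting into the earlier binding gives X2 := cons(zero,zero).
Applying the MGU to either side gives cons(node(cons(zero,zero),n),cons(zero,cons(zero,zero))).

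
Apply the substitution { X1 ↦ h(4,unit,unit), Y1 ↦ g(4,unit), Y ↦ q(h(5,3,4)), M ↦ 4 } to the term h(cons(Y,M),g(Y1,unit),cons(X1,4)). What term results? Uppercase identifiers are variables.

h(cons(q(h(5,3,4)),4),g(g(4,unit),unit),cons(h(4,unit,unit),4))

Replace each occurrence of X1 with h(4,unit,unit).
Replace each occurrence of Y1 with g(4,unit).
Replace each occurrence of Y with q(h(5,3,4)).
Replace each occurrence of M with 4.
Result: h(cons(q(h(5,3,4)),4),g(g(4,unit),unit),cons(h(4,unit,unit),4)).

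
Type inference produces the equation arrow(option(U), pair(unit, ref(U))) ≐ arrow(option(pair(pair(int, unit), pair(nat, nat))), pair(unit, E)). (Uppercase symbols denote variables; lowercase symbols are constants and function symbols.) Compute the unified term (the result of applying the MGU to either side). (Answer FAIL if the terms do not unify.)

arrow(option(pair(pair(int, unit), pair(nat, nat))), pair(unit, ref(pair(pair(int, unit), pair(nat, nat)))))

Decompose arrow/2: option(U) ≐ option(pair(pair(int, unit), pair(nat, nat))),  pair(unit, ref(U)) ≐ pair(unit, E).
Decompose option/1: U ≐ pair(pair(int, unit), pair(nat, nat)).
Bind U := pair(pair(int, unit), pair(nat, nat)); substituting into the remaining equation gives: pair(unit, ref(pair(pair(int, unit), pair(nat, nat)))) ≐ pair(unit, E).
Decompose pair/2: unit ≐ unit,  ref(pair(pair(int, unit), pair(nat, nat))) ≐ E.
Delete trivial equation unit ≐ unit.
Bind E := ref(pair(pair(int, unit), pair(nat, nat))).
Applying the MGU to either side gives arrow(option(pair(pair(int, unit), pair(nat, nat))), pair(unit, ref(pair(pair(int, unit), pair(nat, nat))))).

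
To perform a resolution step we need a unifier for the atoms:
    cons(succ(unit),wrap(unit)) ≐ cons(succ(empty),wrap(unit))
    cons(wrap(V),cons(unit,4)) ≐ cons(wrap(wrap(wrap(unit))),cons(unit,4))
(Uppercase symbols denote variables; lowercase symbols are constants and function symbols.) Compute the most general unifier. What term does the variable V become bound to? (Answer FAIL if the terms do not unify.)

Decompose cons/2: succ(unit) ≐ succ(empty),  wrap(unit) ≐ wrap(unit).
Decompose succ/1: unit ≐ empty.
Clash: constants unit and empty differ; no unifier exists.

FAIL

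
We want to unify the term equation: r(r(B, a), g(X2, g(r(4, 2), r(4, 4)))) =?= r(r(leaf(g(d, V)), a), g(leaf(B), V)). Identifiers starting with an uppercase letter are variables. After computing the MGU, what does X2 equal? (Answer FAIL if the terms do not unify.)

leaf(leaf(g(d, g(r(4, 2), r(4, 4)))))

Decompose r/2: r(B, a) =?= r(leaf(g(d, V)), a),  g(X2, g(r(4, 2), r(4, 4))) =?= g(leaf(B), V).
Decompose r/2: B =?= leaf(g(d, V)),  a =?= a.
Bind B := leaf(g(d, V)); substituting into the one remaining equation that mentions B gives: g(X2, g(r(4, 2), r(4, 4))) =?= g(leaf(leaf(g(d, V))), V).
Delete trivial equation a =?= a.
Decompose g/2: X2 =?= leaf(leaf(g(d, V))),  g(r(4, 2), r(4, 4)) =?= V.
Bind X2 := leaf(leaf(g(d, V))); no other remaining equation mentions X2.
Bind V := g(r(4, 2), r(4, 4)). Substituting into the earlier bindings gives B := leaf(g(d, g(r(4, 2), r(4, 4)))), X2 := leaf(leaf(g(d, g(r(4, 2), r(4, 4))))).
MGU = { B := leaf(g(d, g(r(4, 2), r(4, 4)))), X2 := leaf(leaf(g(d, g(r(4, 2), r(4, 4))))), V := g(r(4, 2), r(4, 4)) }, so X2 := leaf(leaf(g(d, g(r(4, 2), r(4, 4))))).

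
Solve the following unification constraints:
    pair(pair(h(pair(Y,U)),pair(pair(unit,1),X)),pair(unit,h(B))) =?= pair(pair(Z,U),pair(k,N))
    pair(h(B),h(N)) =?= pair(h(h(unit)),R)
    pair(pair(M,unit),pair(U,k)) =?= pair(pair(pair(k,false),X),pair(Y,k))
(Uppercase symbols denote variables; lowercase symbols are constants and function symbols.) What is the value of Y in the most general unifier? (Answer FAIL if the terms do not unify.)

Decompose pair/2: pair(h(pair(Y,U)),pair(pair(unit,1),X)) =?= pair(Z,U),  pair(unit,h(B)) =?= pair(k,N).
Decompose pair/2: h(pair(Y,U)) =?= Z,  pair(pair(unit,1),X) =?= U.
Bind Z := h(pair(Y,U)); no other remaining equation mentions Z.
Bind U := pair(pair(unit,1),X); substituting into the one remaining equation that mentions U gives: pair(pair(M,unit),pair(pair(pair(unit,1),X),k)) =?= pair(pair(pair(k,false),X),pair(Y,k)). Substituting into the earlier binding gives Z := h(pair(Y,pair(pair(unit,1),X))).
Decompose pair/2: unit =?= k,  h(B) =?= N.
Clash: constants unit and k differ; no unifier exists.

FAIL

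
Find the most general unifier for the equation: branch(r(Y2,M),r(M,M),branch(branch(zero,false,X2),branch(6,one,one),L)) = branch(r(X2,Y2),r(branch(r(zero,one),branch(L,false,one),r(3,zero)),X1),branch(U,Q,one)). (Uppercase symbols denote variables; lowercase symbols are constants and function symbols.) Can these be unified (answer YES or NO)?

YES

Decompose branch/3: r(Y2,M) = r(X2,Y2),  r(M,M) = r(branch(r(zero,one),branch(L,false,one),r(3,zero)),X1),  branch(branch(zero,false,X2),branch(6,one,one),L) = branch(U,Q,one).
Decompose r/2: Y2 = X2,  M = Y2.
Bind Y2 := X2; substituting into the one remaining equation that mentions Y2 gives: M = X2.
Bind M := X2; substituting into the one remaining equation that mentions M gives: r(X2,X2) = r(branch(r(zero,one),branch(L,false,one),r(3,zero)),X1).
Decompose r/2: X2 = branch(r(zero,one),branch(L,false,one),r(3,zero)),  X2 = X1.
Bind X2 := branch(r(zero,one),branch(L,false,one),r(3,zero)); substituting into the remaining equations gives: branch(r(zero,one),branch(L,false,one),r(3,zero)) = X1,  branch(branch(zero,false,branch(r(zero,one),branch(L,false,one),r(3,zero))),branch(6,one,one),L) = branch(U,Q,one). Substituting into the earlier bindings gives Y2 := branch(r(zero,one),branch(L,false,one),r(3,zero)), M := branch(r(zero,one),branch(L,false,one),r(3,zero)).
Bind X1 := branch(r(zero,one),branch(L,false,one),r(3,zero)); no other remaining equation mentions X1.
Decompose branch/3: branch(zero,false,branch(r(zero,one),branch(L,false,one),r(3,zero))) = U,  branch(6,one,one) = Q,  L = one.
Bind U := branch(zero,false,branch(r(zero,one),branch(L,false,one),r(3,zero))); no other remaining equation mentions U.
Bind Q := branch(6,one,one); no other remaining equation mentions Q.
Bind L := one. Substituting into the earlier bindings gives Y2 := branch(r(zero,one),branch(one,false,one),r(3,zero)), M := branch(r(zero,one),branch(one,false,one),r(3,zero)), X2 := branch(r(zero,one),branch(one,false,one),r(3,zero)), X1 := branch(r(zero,one),branch(one,false,one),r(3,zero)), U := branch(zero,false,branch(r(zero,one),branch(one,false,one),r(3,zero))).
No equations remain and no clash or occurs-check failure arose, so a unifier exists.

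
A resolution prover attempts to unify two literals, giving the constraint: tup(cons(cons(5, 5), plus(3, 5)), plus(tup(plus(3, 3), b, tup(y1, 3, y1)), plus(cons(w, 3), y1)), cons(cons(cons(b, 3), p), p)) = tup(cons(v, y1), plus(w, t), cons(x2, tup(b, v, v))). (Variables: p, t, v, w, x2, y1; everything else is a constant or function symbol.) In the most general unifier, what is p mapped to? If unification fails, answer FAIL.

Decompose tup/3: cons(cons(5, 5), plus(3, 5)) = cons(v, y1),  plus(tup(plus(3, 3), b, tup(y1, 3, y1)), plus(cons(w, 3), y1)) = plus(w, t),  cons(cons(cons(b, 3), p), p) = cons(x2, tup(b, v, v)).
Decompose cons/2: cons(5, 5) = v,  plus(3, 5) = y1.
Bind v := cons(5, 5); substituting into the one remaining equation that mentions v gives: cons(cons(cons(b, 3), p), p) = cons(x2, tup(b, cons(5, 5), cons(5, 5))).
Bind y1 := plus(3, 5); substituting into the one remaining equation that mentions y1 gives: plus(tup(plus(3, 3), b, tup(plus(3, 5), 3, plus(3, 5))), plus(cons(w, 3), plus(3, 5))) = plus(w, t).
Decompose plus/2: tup(plus(3, 3), b, tup(plus(3, 5), 3, plus(3, 5))) = w,  plus(cons(w, 3), plus(3, 5)) = t.
Bind w := tup(plus(3, 3), b, tup(plus(3, 5), 3, plus(3, 5))); substituting into the one remaining equation that mentions w gives: plus(cons(tup(plus(3, 3), b, tup(plus(3, 5), 3, plus(3, 5))), 3), plus(3, 5)) = t.
Bind t := plus(cons(tup(plus(3, 3), b, tup(plus(3, 5), 3, plus(3, 5))), 3), plus(3, 5)); no other remaining equation mentions t.
Decompose cons/2: cons(cons(b, 3), p) = x2,  p = tup(b, cons(5, 5), cons(5, 5)).
Bind x2 := cons(cons(b, 3), p); no other remaining equation mentions x2.
Bind p := tup(b, cons(5, 5), cons(5, 5)). Substituting into the earlier binding gives x2 := cons(cons(b, 3), tup(b, cons(5, 5), cons(5, 5))).
MGU = { v -> cons(5, 5), y1 -> plus(3, 5), w -> tup(plus(3, 3), b, tup(plus(3, 5), 3, plus(3, 5))), t -> plus(cons(tup(plus(3, 3), b, tup(plus(3, 5), 3, plus(3, 5))), 3), plus(3, 5)), x2 -> cons(cons(b, 3), tup(b, cons(5, 5), cons(5, 5))), p -> tup(b, cons(5, 5), cons(5, 5)) }, so p -> tup(b, cons(5, 5), cons(5, 5)).

tup(b, cons(5, 5), cons(5, 5))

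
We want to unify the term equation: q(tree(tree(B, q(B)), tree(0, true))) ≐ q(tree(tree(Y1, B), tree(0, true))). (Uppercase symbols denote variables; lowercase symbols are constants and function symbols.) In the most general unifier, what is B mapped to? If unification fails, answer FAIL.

FAIL

Decompose q/1: tree(tree(B, q(B)), tree(0, true)) ≐ tree(tree(Y1, B), tree(0, true)).
Decompose tree/2: tree(B, q(B)) ≐ tree(Y1, B),  tree(0, true) ≐ tree(0, true).
Decompose tree/2: B ≐ Y1,  q(B) ≐ B.
Bind B := Y1; substituting into the one remaining equation that mentions B gives: q(Y1) ≐ Y1.
Occurs check fails: Y1 occurs in q(Y1); the equation Y1 ≐ q(Y1) has no finite solution.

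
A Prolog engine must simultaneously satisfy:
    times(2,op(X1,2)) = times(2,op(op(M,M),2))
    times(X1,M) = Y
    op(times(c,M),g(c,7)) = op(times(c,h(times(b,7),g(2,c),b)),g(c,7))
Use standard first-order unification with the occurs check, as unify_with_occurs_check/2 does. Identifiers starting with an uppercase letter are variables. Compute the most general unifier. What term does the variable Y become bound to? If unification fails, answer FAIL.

Decompose times/2: 2 = 2,  op(X1,2) = op(op(M,M),2).
Delete trivial equation 2 = 2.
Decompose op/2: X1 = op(M,M),  2 = 2.
Bind X1 := op(M,M); substituting into the one remaining equation that mentions X1 gives: times(op(M,M),M) = Y.
Delete trivial equation 2 = 2.
Bind Y := times(op(M,M),M); no other remaining equation mentions Y.
Decompose op/2: times(c,M) = times(c,h(times(b,7),g(2,c),b)),  g(c,7) = g(c,7).
Decompose times/2: c = c,  M = h(times(b,7),g(2,c),b).
Delete trivial equation c = c.
Bind M := h(times(b,7),g(2,c),b); no other remaining equation mentions M. Substituting into the earlier bindings gives X1 := op(h(times(b,7),g(2,c),b),h(times(b,7),g(2,c),b)), Y := times(op(h(times(b,7),g(2,c),b),h(times(b,7),g(2,c),b)),h(times(b,7),g(2,c),b)).
Delete trivial equation g(c,7) = g(c,7).
MGU = { X1 ↦ op(h(times(b,7),g(2,c),b),h(times(b,7),g(2,c),b)), Y ↦ times(op(h(times(b,7),g(2,c),b),h(times(b,7),g(2,c),b)),h(times(b,7),g(2,c),b)), M ↦ h(times(b,7),g(2,c),b) }, so Y ↦ times(op(h(times(b,7),g(2,c),b),h(times(b,7),g(2,c),b)),h(times(b,7),g(2,c),b)).

times(op(h(times(b,7),g(2,c),b),h(times(b,7),g(2,c),b)),h(times(b,7),g(2,c),b))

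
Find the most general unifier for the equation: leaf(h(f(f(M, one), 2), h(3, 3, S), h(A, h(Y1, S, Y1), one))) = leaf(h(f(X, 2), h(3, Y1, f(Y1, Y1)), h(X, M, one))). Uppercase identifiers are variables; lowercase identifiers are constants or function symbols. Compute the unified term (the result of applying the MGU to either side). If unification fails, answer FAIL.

leaf(h(f(f(h(3, f(3, 3), 3), one), 2), h(3, 3, f(3, 3)), h(f(h(3, f(3, 3), 3), one), h(3, f(3, 3), 3), one)))

Decompose leaf/1: h(f(f(M, one), 2), h(3, 3, S), h(A, h(Y1, S, Y1), one)) = h(f(X, 2), h(3, Y1, f(Y1, Y1)), h(X, M, one)).
Decompose h/3: f(f(M, one), 2) = f(X, 2),  h(3, 3, S) = h(3, Y1, f(Y1, Y1)),  h(A, h(Y1, S, Y1), one) = h(X, M, one).
Decompose f/2: f(M, one) = X,  2 = 2.
Bind X := f(M, one); substituting into the one remaining equation that mentions X gives: h(A, h(Y1, S, Y1), one) = h(f(M, one), M, one).
Delete trivial equation 2 = 2.
Decompose h/3: 3 = 3,  3 = Y1,  S = f(Y1, Y1).
Delete trivial equation 3 = 3.
Bind Y1 := 3; substituting into the remaining equations gives: S = f(3, 3),  h(A, h(3, S, 3), one) = h(f(M, one), M, one).
Bind S := f(3, 3); substituting into the remaining equation gives: h(A, h(3, f(3, 3), 3), one) = h(f(M, one), M, one).
Decompose h/3: A = f(M, one),  h(3, f(3, 3), 3) = M,  one = one.
Bind A := f(M, one); no other remaining equation mentions A.
Bind M := h(3, f(3, 3), 3); no other remaining equation mentions M. Substituting into the earlier bindings gives X := f(h(3, f(3, 3), 3), one), A := f(h(3, f(3, 3), 3), one).
Delete trivial equation one = one.
Applying the MGU to either side gives leaf(h(f(f(h(3, f(3, 3), 3), one), 2), h(3, 3, f(3, 3)), h(f(h(3, f(3, 3), 3), one), h(3, f(3, 3), 3), one))).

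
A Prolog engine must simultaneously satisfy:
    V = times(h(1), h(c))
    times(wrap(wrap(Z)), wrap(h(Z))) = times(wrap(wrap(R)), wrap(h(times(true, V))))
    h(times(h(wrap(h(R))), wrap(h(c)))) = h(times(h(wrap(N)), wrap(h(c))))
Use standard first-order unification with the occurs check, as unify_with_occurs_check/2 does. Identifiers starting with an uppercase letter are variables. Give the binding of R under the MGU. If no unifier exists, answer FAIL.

times(true, times(h(1), h(c)))

Bind V := times(h(1), h(c)); substituting into the one remaining equation that mentions V gives: times(wrap(wrap(Z)), wrap(h(Z))) = times(wrap(wrap(R)), wrap(h(times(true, times(h(1), h(c)))))).
Decompose times/2: wrap(wrap(Z)) = wrap(wrap(R)),  wrap(h(Z)) = wrap(h(times(true, times(h(1), h(c))))).
Decompose wrap/1: wrap(Z) = wrap(R).
Decompose wrap/1: Z = R.
Bind Z := R; substituting into the one remaining equation that mentions Z gives: wrap(h(R)) = wrap(h(times(true, times(h(1), h(c))))).
Decompose wrap/1: h(R) = h(times(true, times(h(1), h(c)))).
Decompose h/1: R = times(true, times(h(1), h(c))).
Bind R := times(true, times(h(1), h(c))); substituting into the remaining equation gives: h(times(h(wrap(h(times(true, times(h(1), h(c)))))), wrap(h(c)))) = h(times(h(wrap(N)), wrap(h(c)))). Substituting into the earlier binding gives Z := times(true, times(h(1), h(c))).
Decompose h/1: times(h(wrap(h(times(true, times(h(1), h(c)))))), wrap(h(c))) = times(h(wrap(N)), wrap(h(c))).
Decompose times/2: h(wrap(h(times(true, times(h(1), h(c)))))) = h(wrap(N)),  wrap(h(c)) = wrap(h(c)).
Decompose h/1: wrap(h(times(true, times(h(1), h(c))))) = wrap(N).
Decompose wrap/1: h(times(true, times(h(1), h(c)))) = N.
Bind N := h(times(true, times(h(1), h(c)))); no other remaining equation mentions N.
Delete trivial equation wrap(h(c)) = wrap(h(c)).
MGU = { V = times(h(1), h(c)), Z = times(true, times(h(1), h(c))), R = times(true, times(h(1), h(c))), N = h(times(true, times(h(1), h(c)))) }, so R = times(true, times(h(1), h(c))).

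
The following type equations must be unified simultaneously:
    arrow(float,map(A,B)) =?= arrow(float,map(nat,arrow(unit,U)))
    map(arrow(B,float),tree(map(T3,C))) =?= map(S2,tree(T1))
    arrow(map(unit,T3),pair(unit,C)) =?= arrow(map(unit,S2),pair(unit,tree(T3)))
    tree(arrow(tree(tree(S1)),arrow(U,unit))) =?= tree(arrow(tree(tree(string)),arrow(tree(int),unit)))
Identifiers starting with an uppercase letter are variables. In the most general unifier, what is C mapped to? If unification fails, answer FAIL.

tree(arrow(arrow(unit,tree(int)),float))

Decompose arrow/2: float =?= float,  map(A,B) =?= map(nat,arrow(unit,U)).
Delete trivial equation float =?= float.
Decompose map/2: A =?= nat,  B =?= arrow(unit,U).
Bind A := nat; no other remaining equation mentions A.
Bind B := arrow(unit,U); substituting into the one remaining equation that mentions B gives: map(arrow(arrow(unit,U),float),tree(map(T3,C))) =?= map(S2,tree(T1)).
Decompose map/2: arrow(arrow(unit,U),float) =?= S2,  tree(map(T3,C)) =?= tree(T1).
Bind S2 := arrow(arrow(unit,U),float); substituting into the one remaining equation that mentions S2 gives: arrow(map(unit,T3),pair(unit,C)) =?= arrow(map(unit,arrow(arrow(unit,U),float)),pair(unit,tree(T3))).
Decompose tree/1: map(T3,C) =?= T1.
Bind T1 := map(T3,C); no other remaining equation mentions T1.
Decompose arrow/2: map(unit,T3) =?= map(unit,arrow(arrow(unit,U),float)),  pair(unit,C) =?= pair(unit,tree(T3)).
Decompose map/2: unit =?= unit,  T3 =?= arrow(arrow(unit,U),float).
Delete trivial equation unit =?= unit.
Bind T3 := arrow(arrow(unit,U),float); substituting into the one remaining equation that mentions T3 gives: pair(unit,C) =?= pair(unit,tree(arrow(arrow(unit,U),float))). Substituting into the earlier binding gives T1 := map(arrow(arrow(unit,U),float),C).
Decompose pair/2: unit =?= unit,  C =?= tree(arrow(arrow(unit,U),float)).
Delete trivial equation unit =?= unit.
Bind C := tree(arrow(arrow(unit,U),float)); no other remaining equation mentions C. Substituting into the earlier binding gives T1 := map(arrow(arrow(unit,U),float),tree(arrow(arrow(unit,U),float))).
Decompose tree/1: arrow(tree(tree(S1)),arrow(U,unit)) =?= arrow(tree(tree(string)),arrow(tree(int),unit)).
Decompose arrow/2: tree(tree(S1)) =?= tree(tree(string)),  arrow(U,unit) =?= arrow(tree(int),unit).
Decompose tree/1: tree(S1) =?= tree(string).
Decompose tree/1: S1 =?= string.
Bind S1 := string; no other remaining equation mentions S1.
Decompose arrow/2: U =?= tree(int),  unit =?= unit.
Bind U := tree(int); no other remaining equation mentions U. Substituting into the earlier bindings gives B := arrow(unit,tree(int)), S2 := arrow(arrow(unit,tree(int)),float), T1 := map(arrow(arrow(unit,tree(int)),float),tree(arrow(arrow(unit,tree(int)),float))), T3 := arrow(arrow(unit,tree(int)),float), C := tree(arrow(arrow(unit,tree(int)),float)).
Delete trivial equation unit =?= unit.
MGU = { A -> nat, B -> arrow(unit,tree(int)), S2 -> arrow(arrow(unit,tree(int)),float), T1 -> map(arrow(arrow(unit,tree(int)),float),tree(arrow(arrow(unit,tree(int)),float))), T3 -> arrow(arrow(unit,tree(int)),float), C -> tree(arrow(arrow(unit,tree(int)),float)), S1 -> string, U -> tree(int) }, so C -> tree(arrow(arrow(unit,tree(int)),float)).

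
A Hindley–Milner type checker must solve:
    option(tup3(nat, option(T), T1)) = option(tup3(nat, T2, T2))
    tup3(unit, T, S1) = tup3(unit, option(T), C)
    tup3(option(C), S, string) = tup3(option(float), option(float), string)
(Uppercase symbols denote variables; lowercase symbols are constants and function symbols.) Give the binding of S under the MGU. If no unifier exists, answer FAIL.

Decompose option/1: tup3(nat, option(T), T1) = tup3(nat, T2, T2).
Decompose tup3/3: nat = nat,  option(T) = T2,  T1 = T2.
Delete trivial equation nat = nat.
Bind T2 := option(T); substituting into the one remaining equation that mentions T2 gives: T1 = option(T).
Bind T1 := option(T); no other remaining equation mentions T1.
Decompose tup3/3: unit = unit,  T = option(T),  S1 = C.
Delete trivial equation unit = unit.
Occurs check fails: T occurs in option(T); the equation T = option(T) has no finite solution.

FAIL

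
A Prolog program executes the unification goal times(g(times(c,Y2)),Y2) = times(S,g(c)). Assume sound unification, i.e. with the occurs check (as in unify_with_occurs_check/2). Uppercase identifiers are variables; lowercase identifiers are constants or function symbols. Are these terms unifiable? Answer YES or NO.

YES

Decompose times/2: g(times(c,Y2)) = S,  Y2 = g(c).
Bind S := g(times(c,Y2)); no other remaining equation mentions S.
Bind Y2 := g(c). Substituting into the earlier binding gives S := g(times(c,g(c))).
No equations remain and no clash or occurs-check failure arose, so a unifier exists.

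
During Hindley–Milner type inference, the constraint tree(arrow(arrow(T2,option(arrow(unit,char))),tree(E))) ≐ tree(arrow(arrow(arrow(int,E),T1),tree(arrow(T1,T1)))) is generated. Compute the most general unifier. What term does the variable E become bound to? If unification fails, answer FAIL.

arrow(option(arrow(unit,char)),option(arrow(unit,char)))

Decompose tree/1: arrow(arrow(T2,option(arrow(unit,char))),tree(E)) ≐ arrow(arrow(arrow(int,E),T1),tree(arrow(T1,T1))).
Decompose arrow/2: arrow(T2,option(arrow(unit,char))) ≐ arrow(arrow(int,E),T1),  tree(E) ≐ tree(arrow(T1,T1)).
Decompose arrow/2: T2 ≐ arrow(int,E),  option(arrow(unit,char)) ≐ T1.
Bind T2 := arrow(int,E); no other remaining equation mentions T2.
Bind T1 := option(arrow(unit,char)); substituting into the remaining equation gives: tree(E) ≐ tree(arrow(option(arrow(unit,char)),option(arrow(unit,char)))).
Decompose tree/1: E ≐ arrow(option(arrow(unit,char)),option(arrow(unit,char))).
Bind E := arrow(option(arrow(unit,char)),option(arrow(unit,char))). Substituting into the earlier binding gives T2 := arrow(int,arrow(option(arrow(unit,char)),option(arrow(unit,char)))).
MGU = { T2 ↦ arrow(int,arrow(option(arrow(unit,char)),option(arrow(unit,char)))), T1 ↦ option(arrow(unit,char)), E ↦ arrow(option(arrow(unit,char)),option(arrow(unit,char))) }, so E ↦ arrow(option(arrow(unit,char)),option(arrow(unit,char))).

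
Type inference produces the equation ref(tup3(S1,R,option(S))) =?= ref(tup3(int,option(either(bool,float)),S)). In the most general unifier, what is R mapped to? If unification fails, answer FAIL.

FAIL

Decompose ref/1: tup3(S1,R,option(S)) =?= tup3(int,option(either(bool,float)),S).
Decompose tup3/3: S1 =?= int,  R =?= option(either(bool,float)),  option(S) =?= S.
Bind S1 := int; no other remaining equation mentions S1.
Bind R := option(either(bool,float)); no other remaining equation mentions R.
Occurs check fails: S occurs in option(S); the equation S =?= option(S) has no finite solution.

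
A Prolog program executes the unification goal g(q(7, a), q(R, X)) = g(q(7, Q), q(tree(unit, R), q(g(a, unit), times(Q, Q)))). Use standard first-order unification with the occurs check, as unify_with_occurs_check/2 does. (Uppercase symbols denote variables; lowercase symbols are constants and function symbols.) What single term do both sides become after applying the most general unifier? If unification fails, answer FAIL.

FAIL

Decompose g/2: q(7, a) = q(7, Q),  q(R, X) = q(tree(unit, R), q(g(a, unit), times(Q, Q))).
Decompose q/2: 7 = 7,  a = Q.
Delete trivial equation 7 = 7.
Bind Q := a; substituting into the remaining equation gives: q(R, X) = q(tree(unit, R), q(g(a, unit), times(a, a))).
Decompose q/2: R = tree(unit, R),  X = q(g(a, unit), times(a, a)).
Occurs check fails: R occurs in tree(unit, R); the equation R = tree(unit, R) has no finite solution.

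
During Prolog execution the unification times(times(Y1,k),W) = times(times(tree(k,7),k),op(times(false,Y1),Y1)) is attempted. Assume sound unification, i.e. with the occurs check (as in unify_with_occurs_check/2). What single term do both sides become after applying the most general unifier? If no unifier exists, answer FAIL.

times(times(tree(k,7),k),op(times(false,tree(k,7)),tree(k,7)))

Decompose times/2: times(Y1,k) = times(tree(k,7),k),  W = op(times(false,Y1),Y1).
Decompose times/2: Y1 = tree(k,7),  k = k.
Bind Y1 := tree(k,7); substituting into the one remaining equation that mentions Y1 gives: W = op(times(false,tree(k,7)),tree(k,7)).
Delete trivial equation k = k.
Bind W := op(times(false,tree(k,7)),tree(k,7)).
Applying the MGU to either side gives times(times(tree(k,7),k),op(times(false,tree(k,7)),tree(k,7))).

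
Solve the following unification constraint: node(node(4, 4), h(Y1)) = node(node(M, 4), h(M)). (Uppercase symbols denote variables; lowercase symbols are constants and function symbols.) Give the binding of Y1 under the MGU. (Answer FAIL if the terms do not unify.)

4

Decompose node/2: node(4, 4) = node(M, 4),  h(Y1) = h(M).
Decompose node/2: 4 = M,  4 = 4.
Bind M := 4; substituting into the one remaining equation that mentions M gives: h(Y1) = h(4).
Delete trivial equation 4 = 4.
Decompose h/1: Y1 = 4.
Bind Y1 := 4.
MGU = { M := 4, Y1 := 4 }, so Y1 := 4.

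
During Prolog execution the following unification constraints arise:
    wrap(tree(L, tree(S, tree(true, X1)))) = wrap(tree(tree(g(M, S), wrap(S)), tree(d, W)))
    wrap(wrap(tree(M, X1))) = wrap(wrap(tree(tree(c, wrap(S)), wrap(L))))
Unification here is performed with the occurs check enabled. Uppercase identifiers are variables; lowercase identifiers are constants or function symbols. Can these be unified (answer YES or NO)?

YES

Decompose wrap/1: tree(L, tree(S, tree(true, X1))) = tree(tree(g(M, S), wrap(S)), tree(d, W)).
Decompose tree/2: L = tree(g(M, S), wrap(S)),  tree(S, tree(true, X1)) = tree(d, W).
Bind L := tree(g(M, S), wrap(S)); substituting into the one remaining equation that mentions L gives: wrap(wrap(tree(M, X1))) = wrap(wrap(tree(tree(c, wrap(S)), wrap(tree(g(M, S), wrap(S)))))).
Decompose tree/2: S = d,  tree(true, X1) = W.
Bind S := d; substituting into the one remaining equation that mentions S gives: wrap(wrap(tree(M, X1))) = wrap(wrap(tree(tree(c, wrap(d)), wrap(tree(g(M, d), wrap(d)))))). Substituting into the earlier binding gives L := tree(g(M, d), wrap(d)).
Bind W := tree(true, X1); no other remaining equation mentions W.
Decompose wrap/1: wrap(tree(M, X1)) = wrap(tree(tree(c, wrap(d)), wrap(tree(g(M, d), wrap(d))))).
Decompose wrap/1: tree(M, X1) = tree(tree(c, wrap(d)), wrap(tree(g(M, d), wrap(d)))).
Decompose tree/2: M = tree(c, wrap(d)),  X1 = wrap(tree(g(M, d), wrap(d))).
Bind M := tree(c, wrap(d)); substituting into the remaining equation gives: X1 = wrap(tree(g(tree(c, wrap(d)), d), wrap(d))). Substituting into the earlier binding gives L := tree(g(tree(c, wrap(d)), d), wrap(d)).
Bind X1 := wrap(tree(g(tree(c, wrap(d)), d), wrap(d))). Substituting into the earlier binding gives W := tree(true, wrap(tree(g(tree(c, wrap(d)), d), wrap(d)))).
No equations remain and no clash or occurs-check failure arose, so a unifier exists.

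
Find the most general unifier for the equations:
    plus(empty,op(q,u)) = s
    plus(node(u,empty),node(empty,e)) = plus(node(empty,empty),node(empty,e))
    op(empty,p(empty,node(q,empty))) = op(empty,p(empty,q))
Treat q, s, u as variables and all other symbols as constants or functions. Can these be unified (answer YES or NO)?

Bind s := plus(empty,op(q,u)); no other remaining equation mentions s.
Decompose plus/2: node(u,empty) = node(empty,empty),  node(empty,e) = node(empty,e).
Decompose node/2: u = empty,  empty = empty.
Bind u := empty; no other remaining equation mentions u. Substituting into the earlier binding gives s := plus(empty,op(q,empty)).
Delete trivial equation empty = empty.
Delete trivial equation node(empty,e) = node(empty,e).
Decompose op/2: empty = empty,  p(empty,node(q,empty)) = p(empty,q).
Delete trivial equation empty = empty.
Decompose p/2: empty = empty,  node(q,empty) = q.
Delete trivial equation empty = empty.
Occurs check fails: q occurs in node(q,empty); the equation q = node(q,empty) has no finite solution.

NO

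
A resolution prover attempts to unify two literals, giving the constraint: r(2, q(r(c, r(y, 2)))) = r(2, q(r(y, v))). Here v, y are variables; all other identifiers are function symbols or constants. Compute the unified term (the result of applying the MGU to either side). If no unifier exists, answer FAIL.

r(2, q(r(c, r(c, 2))))

Decompose r/2: 2 = 2,  q(r(c, r(y, 2))) = q(r(y, v)).
Delete trivial equation 2 = 2.
Decompose q/1: r(c, r(y, 2)) = r(y, v).
Decompose r/2: c = y,  r(y, 2) = v.
Bind y := c; substituting into the remaining equation gives: r(c, 2) = v.
Bind v := r(c, 2).
Applying the MGU to either side gives r(2, q(r(c, r(c, 2)))).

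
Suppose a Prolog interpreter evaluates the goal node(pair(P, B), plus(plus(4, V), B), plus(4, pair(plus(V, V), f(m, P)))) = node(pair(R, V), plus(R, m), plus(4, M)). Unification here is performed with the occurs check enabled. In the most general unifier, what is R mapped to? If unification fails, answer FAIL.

plus(4, m)

Decompose node/3: pair(P, B) = pair(R, V),  plus(plus(4, V), B) = plus(R, m),  plus(4, pair(plus(V, V), f(m, P))) = plus(4, M).
Decompose pair/2: P = R,  B = V.
Bind P := R; substituting into the one remaining equation that mentions P gives: plus(4, pair(plus(V, V), f(m, R))) = plus(4, M).
Bind B := V; substituting into the one remaining equation that mentions B gives: plus(plus(4, V), V) = plus(R, m).
Decompose plus/2: plus(4, V) = R,  V = m.
Bind R := plus(4, V); substituting into the one remaining equation that mentions R gives: plus(4, pair(plus(V, V), f(m, plus(4, V)))) = plus(4, M). Substituting into the earlier binding gives P := plus(4, V).
Bind V := m; substituting into the remaining equation gives: plus(4, pair(plus(m, m), f(m, plus(4, m)))) = plus(4, M). Substituting into the earlier bindings gives P := plus(4, m), B := m, R := plus(4, m).
Decompose plus/2: 4 = 4,  pair(plus(m, m), f(m, plus(4, m))) = M.
Delete trivial equation 4 = 4.
Bind M := pair(plus(m, m), f(m, plus(4, m))).
MGU = { P -> plus(4, m), B -> m, R -> plus(4, m), V -> m, M -> pair(plus(m, m), f(m, plus(4, m))) }, so R -> plus(4, m).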